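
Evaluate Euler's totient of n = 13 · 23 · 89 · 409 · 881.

φ(9588715019) = 9588715019 · (1 − 1/13) · (1 − 1/23) · (1 − 1/89) · (1 − 1/409) · (1 − 1/881)
       = 9588715019 · 8341217280/9588715019 = 8341217280.

8341217280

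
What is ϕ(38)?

Prime factorization: 38 = 2 * 19.
φ(38) = 38 · (1 − 1/2) · (1 − 1/19)
       = 38 · 18/38 = 18.

18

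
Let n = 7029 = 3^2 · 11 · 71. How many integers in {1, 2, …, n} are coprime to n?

φ(7029) = 7029 · (1 − 1/3) · (1 − 1/11) · (1 − 1/71)
       = 7029 · 1400/2343 = 4200.

4200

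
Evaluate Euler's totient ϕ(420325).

Prime factorization: 420325 = 5**2 · 17 · 23 · 43.
φ(420325) = 420325 · (1 − 1/5) · (1 − 1/17) · (1 − 1/23) · (1 − 1/43)
       = 420325 · 59136/84065 = 295680.

295680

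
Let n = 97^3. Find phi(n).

φ(97^3) = 97^2·(97−1) = 9409·96 = 903264.

903264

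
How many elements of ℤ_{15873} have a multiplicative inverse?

Prime factorization: 15873 = 3 · 11 · 13 · 37.
φ(15873) = 15873 · (1 − 1/3) · (1 − 1/11) · (1 − 1/13) · (1 − 1/37)
       = 15873 · 8640/15873 = 8640.

8640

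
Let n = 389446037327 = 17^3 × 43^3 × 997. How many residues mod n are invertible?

357654229632

φ(17^3) = 17^3 − 17^2 = 4913 − 289 = 4624.
φ(43^3) = 43^2·(43−1) = 1849·42 = 77658.
φ(997) = 997 − 1 = 996.
Since φ is multiplicative, φ(389446037327) = 4624 · 77658 · 996 = 357654229632.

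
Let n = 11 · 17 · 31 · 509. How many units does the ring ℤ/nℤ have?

φ(11) = 11 − 1 = 10.
φ(17) = 17 − 1 = 16.
φ(31) = 31 − 1 = 30.
φ(509) = 509 − 1 = 508.
Multiply: 10 · 16 · 30 · 508 = 2438400.

2438400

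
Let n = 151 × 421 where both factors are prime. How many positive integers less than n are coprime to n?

63000

φ(n) = (p − 1)(q − 1) = (151−1)(421−1) = 150·420 = 63000.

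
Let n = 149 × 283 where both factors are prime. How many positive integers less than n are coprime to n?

φ(149) = 149 − 1 = 148.
φ(283) = 283 − 1 = 282.
Multiply: 148 · 282 = 41736.

41736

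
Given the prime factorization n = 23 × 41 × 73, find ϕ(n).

63360

φ(68839) = 68839 · (1 − 1/23) · (1 − 1/41) · (1 − 1/73)
       = 68839 · 63360/68839 = 63360.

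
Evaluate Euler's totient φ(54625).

39600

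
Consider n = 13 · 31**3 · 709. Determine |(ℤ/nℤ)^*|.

244939680

φ(274583647) = 274583647 · (1 − 1/13) · (1 − 1/31) · (1 − 1/709)
       = 274583647 · 254880/285727 = 244939680.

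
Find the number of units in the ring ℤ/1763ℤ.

1680

First factor: 1763 = 41 · 43.
φ(41) = 41 − 1 = 40.
φ(43) = 43 − 1 = 42.
Multiply: 40 · 42 = 1680.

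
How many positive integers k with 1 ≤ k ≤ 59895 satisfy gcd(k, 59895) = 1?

First factor: 59895 = 3^2 · 5 · 11^3.
φ(3^2) = 3^1·(3−1) = 3·2 = 6.
φ(5) = 5 − 1 = 4.
φ(11^3) = 11^2·(11−1) = 121·10 = 1210.
Multiply: 6 · 4 · 1210 = 29040.

29040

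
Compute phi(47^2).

φ(47^2) = 47^1·(47−1) = 47·46 = 2162.

2162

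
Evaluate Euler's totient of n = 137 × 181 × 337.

φ(8356589) = 8356589 · (1 − 1/137) · (1 − 1/181) · (1 − 1/337)
       = 8356589 · 8225280/8356589 = 8225280.

8225280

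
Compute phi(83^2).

φ(6889) = 6889 · (1 − 1/83)
       = 6889 · 82/83 = 6806.

6806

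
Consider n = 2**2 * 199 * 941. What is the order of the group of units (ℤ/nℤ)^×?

φ(749036) = 749036 · (1 − 1/2) · (1 − 1/199) · (1 − 1/941)
       = 749036 · 186120/374518 = 372240.

372240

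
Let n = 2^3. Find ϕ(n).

4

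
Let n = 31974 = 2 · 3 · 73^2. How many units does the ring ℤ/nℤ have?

φ(31974) = 31974 · (1 − 1/2) · (1 − 1/3) · (1 − 1/73)
       = 31974 · 144/438 = 10512.

10512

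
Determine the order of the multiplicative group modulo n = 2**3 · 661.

2640

φ(2^3) = 2^2·(2−1) = 4·1 = 4.
φ(661) = 661 − 1 = 660.
Multiply: 4 · 660 = 2640.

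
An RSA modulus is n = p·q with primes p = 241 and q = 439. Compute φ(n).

φ(241) = 241 − 1 = 240.
φ(439) = 439 − 1 = 438.
Multiply: 240 · 438 = 105120.

105120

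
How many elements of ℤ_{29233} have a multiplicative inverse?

26400

First factor: 29233 = 23 · 31 · 41.
φ(23) = 23 − 1 = 22.
φ(31) = 31 − 1 = 30.
φ(41) = 41 − 1 = 40.
Multiply: 22 · 30 · 40 = 26400.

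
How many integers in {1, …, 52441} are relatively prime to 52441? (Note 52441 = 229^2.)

52212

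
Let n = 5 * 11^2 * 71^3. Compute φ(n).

155262800

φ(5) = 5 − 1 = 4.
φ(11^2) = 11^1·(11−1) = 11·10 = 110.
φ(71^3) = 71^2·(71−1) = 5041·70 = 352870.
Multiply: 4 · 110 · 352870 = 155262800.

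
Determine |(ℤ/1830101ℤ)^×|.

1362816

First factor: 1830101 = 7**2 × 13**3 × 17.
φ(1830101) = 1830101 · (1 − 1/7) · (1 − 1/13) · (1 − 1/17)
       = 1830101 · 1152/1547 = 1362816.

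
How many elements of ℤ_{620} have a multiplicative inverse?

240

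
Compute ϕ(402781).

338688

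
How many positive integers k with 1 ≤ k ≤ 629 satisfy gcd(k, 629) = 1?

576

629 = 17 * 37.
φ(629) = 629 · (1 − 1/17) · (1 − 1/37)
       = 629 · 576/629 = 576.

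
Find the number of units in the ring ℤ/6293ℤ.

5040

Factor 6293: 6293 = 7 · 29 · 31.
φ(7) = 7 − 1 = 6.
φ(29) = 29 − 1 = 28.
φ(31) = 31 − 1 = 30.
φ(6293) = 6 × 28 × 30 = 5040.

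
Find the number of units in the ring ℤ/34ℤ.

Factor 34: 34 = 2 * 17.
φ(34) = 34 · (1 − 1/2) · (1 − 1/17)
       = 34 · 16/34 = 16.

16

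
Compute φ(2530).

880

Prime factorization: 2530 = 2 × 5 × 11 × 23.
φ(2) = 2 − 1 = 1.
φ(5) = 5 − 1 = 4.
φ(11) = 11 − 1 = 10.
φ(23) = 23 − 1 = 22.
Since φ is multiplicative, φ(2530) = 1 · 4 · 10 · 22 = 880.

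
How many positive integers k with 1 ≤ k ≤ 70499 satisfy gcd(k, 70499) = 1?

First factor: 70499 = 11 · 13 · 17 · 29.
φ(70499) = 70499 · (1 − 1/11) · (1 − 1/13) · (1 − 1/17) · (1 − 1/29)
       = 70499 · 53760/70499 = 53760.

53760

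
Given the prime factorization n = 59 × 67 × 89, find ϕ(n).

φ(351817) = 351817 · (1 − 1/59) · (1 − 1/67) · (1 − 1/89)
       = 351817 · 336864/351817 = 336864.

336864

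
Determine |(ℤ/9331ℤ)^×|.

7560

9331 = 7 × 31 × 43.
φ(9331) = 9331 · (1 − 1/7) · (1 − 1/31) · (1 − 1/43)
       = 9331 · 7560/9331 = 7560.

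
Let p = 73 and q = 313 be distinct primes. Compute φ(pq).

φ(22849) = 22849 · (1 − 1/73) · (1 − 1/313)
       = 22849 · 22464/22849 = 22464.

22464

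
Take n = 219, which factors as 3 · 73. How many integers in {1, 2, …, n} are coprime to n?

φ(3) = 3 − 1 = 2.
φ(73) = 73 − 1 = 72.
Multiply: 2 · 72 = 144.

144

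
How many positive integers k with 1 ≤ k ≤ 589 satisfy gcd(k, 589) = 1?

540

Factor 589: 589 = 19 * 31.
φ(19) = 19 − 1 = 18.
φ(31) = 31 − 1 = 30.
Multiply: 18 · 30 = 540.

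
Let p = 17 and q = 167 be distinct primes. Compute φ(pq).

φ(n) = (p − 1)(q − 1) = (17−1)(167−1) = 16·166 = 2656.

2656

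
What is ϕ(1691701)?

1452000

Prime factorization: 1691701 = 11^3 * 31 * 41.
φ(1691701) = 1691701 · (1 − 1/11) · (1 − 1/31) · (1 − 1/41)
       = 1691701 · 12000/13981 = 1452000.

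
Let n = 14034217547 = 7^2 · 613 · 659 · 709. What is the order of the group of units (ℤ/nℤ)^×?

φ(14034217547) = 14034217547 · (1 − 1/7) · (1 − 1/613) · (1 − 1/659) · (1 − 1/709)
       = 14034217547 · 1710652608/2004888221 = 11974568256.

11974568256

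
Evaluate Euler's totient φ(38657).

38657 = 29 · 31 · 43.
φ(38657) = 38657 · (1 − 1/29) · (1 − 1/31) · (1 − 1/43)
       = 38657 · 35280/38657 = 35280.

35280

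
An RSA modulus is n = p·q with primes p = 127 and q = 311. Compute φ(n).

39060

φ(n) = (p − 1)(q − 1) = (127−1)(311−1) = 126·310 = 39060.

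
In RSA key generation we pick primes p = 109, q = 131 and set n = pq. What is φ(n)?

φ(pq) = (p−1)(q−1) = 108 · 130 = 14040.

14040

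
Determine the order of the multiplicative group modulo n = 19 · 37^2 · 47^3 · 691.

φ(19) = 19 − 1 = 18.
φ(37^2) = 37^2 − 37^1 = 1369 − 37 = 1332.
φ(47^3) = 47^3 − 47^2 = 103823 − 2209 = 101614.
φ(691) = 691 − 1 = 690.
φ(1866073176623) = 18 × 1332 × 101614 × 690 = 1681045112160.

1681045112160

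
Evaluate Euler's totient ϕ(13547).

11880

Prime factorization: 13547 = 19 * 23 * 31.
φ(19) = 19 − 1 = 18.
φ(23) = 23 − 1 = 22.
φ(31) = 31 − 1 = 30.
Since φ is multiplicative, φ(13547) = 18 · 22 · 30 = 11880.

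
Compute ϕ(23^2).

506

φ(529) = 529 · (1 − 1/23)
       = 529 · 22/23 = 506.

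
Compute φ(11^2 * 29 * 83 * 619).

156082080

φ(180281893) = 180281893 · (1 − 1/11) · (1 − 1/29) · (1 − 1/83) · (1 − 1/619)
       = 180281893 · 14189280/16389263 = 156082080.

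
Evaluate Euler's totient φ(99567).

57024

Factor 99567: 99567 = 3^2 · 13 · 23 · 37.
φ(3^2) = 3^2 − 3^1 = 9 − 3 = 6.
φ(13) = 13 − 1 = 12.
φ(23) = 23 − 1 = 22.
φ(37) = 37 − 1 = 36.
Multiply: 6 · 12 · 22 · 36 = 57024.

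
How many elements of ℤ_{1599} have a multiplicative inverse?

960

1599 = 3 · 13 · 41.
φ(1599) = 1599 · (1 − 1/3) · (1 − 1/13) · (1 − 1/41)
       = 1599 · 960/1599 = 960.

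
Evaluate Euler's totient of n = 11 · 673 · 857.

5752320

φ(6344371) = 6344371 · (1 − 1/11) · (1 − 1/673) · (1 − 1/857)
       = 6344371 · 5752320/6344371 = 5752320.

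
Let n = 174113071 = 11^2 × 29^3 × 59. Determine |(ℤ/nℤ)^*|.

φ(174113071) = 174113071 · (1 − 1/11) · (1 − 1/29) · (1 − 1/59)
       = 174113071 · 16240/18821 = 150236240.

150236240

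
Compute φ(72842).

Factor 72842: 72842 = 2 · 7 · 11**2 · 43.
φ(2) = 2 − 1 = 1.
φ(7) = 7 − 1 = 6.
φ(11^2) = 11^2 − 11^1 = 121 − 11 = 110.
φ(43) = 43 − 1 = 42.
Multiply: 1 · 6 · 110 · 42 = 27720.

27720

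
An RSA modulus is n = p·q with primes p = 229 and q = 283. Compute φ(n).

φ(64807) = 64807 · (1 − 1/229) · (1 − 1/283)
       = 64807 · 64296/64807 = 64296.

64296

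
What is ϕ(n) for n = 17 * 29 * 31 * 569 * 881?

6717849600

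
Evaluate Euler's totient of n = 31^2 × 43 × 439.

φ(18140797) = 18140797 · (1 − 1/31) · (1 − 1/43) · (1 − 1/439)
       = 18140797 · 551880/585187 = 17108280.

17108280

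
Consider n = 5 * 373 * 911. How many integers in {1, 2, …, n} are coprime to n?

φ(1699015) = 1699015 · (1 − 1/5) · (1 − 1/373) · (1 − 1/911)
       = 1699015 · 1354080/1699015 = 1354080.

1354080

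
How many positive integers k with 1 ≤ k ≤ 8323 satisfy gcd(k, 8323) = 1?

6720

Factor 8323: 8323 = 7 · 29 · 41.
φ(7) = 7 − 1 = 6.
φ(29) = 29 − 1 = 28.
φ(41) = 41 − 1 = 40.
Multiply: 6 · 28 · 40 = 6720.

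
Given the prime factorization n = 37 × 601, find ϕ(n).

21600

φ(37) = 37 − 1 = 36.
φ(601) = 601 − 1 = 600.
φ(22237) = 36 × 600 = 21600.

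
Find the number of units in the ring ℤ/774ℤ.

First factor: 774 = 2 * 3**2 * 43.
φ(2) = 2 − 1 = 1.
φ(3^2) = 3^1·(3−1) = 3·2 = 6.
φ(43) = 43 − 1 = 42.
Since φ is multiplicative, φ(774) = 1 · 6 · 42 = 252.

252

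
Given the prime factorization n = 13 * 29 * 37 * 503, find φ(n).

φ(13) = 13 − 1 = 12.
φ(29) = 29 − 1 = 28.
φ(37) = 37 − 1 = 36.
φ(503) = 503 − 1 = 502.
Since φ is multiplicative, φ(7016347) = 12 · 28 · 36 · 502 = 6072192.

6072192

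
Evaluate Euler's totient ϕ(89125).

89125 = 5^3 · 23 · 31.
φ(89125) = 89125 · (1 − 1/5) · (1 − 1/23) · (1 − 1/31)
       = 89125 · 2640/3565 = 66000.

66000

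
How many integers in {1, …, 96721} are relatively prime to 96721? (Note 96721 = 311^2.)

φ(96721) = 96721 · (1 − 1/311)
       = 96721 · 310/311 = 96410.

96410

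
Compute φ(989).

Prime factorization: 989 = 23 × 43.
φ(23) = 23 − 1 = 22.
φ(43) = 43 − 1 = 42.
Since φ is multiplicative, φ(989) = 22 · 42 = 924.

924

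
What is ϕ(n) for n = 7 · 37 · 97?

20736

φ(25123) = 25123 · (1 − 1/7) · (1 − 1/37) · (1 − 1/97)
       = 25123 · 20736/25123 = 20736.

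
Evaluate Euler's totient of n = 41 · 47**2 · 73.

6226560

φ(41) = 41 − 1 = 40.
φ(47^2) = 47^1·(47−1) = 47·46 = 2162.
φ(73) = 73 − 1 = 72.
φ(6611537) = 40 × 2162 × 72 = 6226560.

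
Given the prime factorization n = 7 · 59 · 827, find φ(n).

φ(7) = 7 − 1 = 6.
φ(59) = 59 − 1 = 58.
φ(827) = 827 − 1 = 826.
Since φ is multiplicative, φ(341551) = 6 · 58 · 826 = 287448.

287448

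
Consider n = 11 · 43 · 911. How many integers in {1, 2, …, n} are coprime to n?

φ(430903) = 430903 · (1 − 1/11) · (1 − 1/43) · (1 − 1/911)
       = 430903 · 382200/430903 = 382200.

382200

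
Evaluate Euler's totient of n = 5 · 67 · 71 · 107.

1958880

φ(2544995) = 2544995 · (1 − 1/5) · (1 − 1/67) · (1 − 1/71) · (1 − 1/107)
       = 2544995 · 1958880/2544995 = 1958880.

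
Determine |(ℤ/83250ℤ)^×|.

21600

Prime factorization: 83250 = 2 · 3^2 · 5^3 · 37.
φ(2) = 2 − 1 = 1.
φ(3^2) = 3^1·(3−1) = 3·2 = 6.
φ(5^3) = 5^2·(5−1) = 25·4 = 100.
φ(37) = 37 − 1 = 36.
Multiply: 1 · 6 · 100 · 36 = 21600.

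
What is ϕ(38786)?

16800

Factor 38786: 38786 = 2 · 11 · 41 · 43.
φ(38786) = 38786 · (1 − 1/2) · (1 − 1/11) · (1 − 1/41) · (1 − 1/43)
       = 38786 · 16800/38786 = 16800.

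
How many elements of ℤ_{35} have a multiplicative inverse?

24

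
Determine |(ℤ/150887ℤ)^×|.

150887 = 11**2 * 29 * 43.
φ(11^2) = 11^2 − 11^1 = 121 − 11 = 110.
φ(29) = 29 − 1 = 28.
φ(43) = 43 − 1 = 42.
Since φ is multiplicative, φ(150887) = 110 · 28 · 42 = 129360.

129360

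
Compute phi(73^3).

383688

φ(389017) = 389017 · (1 − 1/73)
       = 389017 · 72/73 = 383688.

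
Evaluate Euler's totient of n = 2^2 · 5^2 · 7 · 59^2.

821280

φ(2^2) = 2^1·(2−1) = 2·1 = 2.
φ(5^2) = 5^1·(5−1) = 5·4 = 20.
φ(7) = 7 − 1 = 6.
φ(59^2) = 59^2 − 59^1 = 3481 − 59 = 3422.
Since φ is multiplicative, φ(2436700) = 2 · 20 · 6 · 3422 = 821280.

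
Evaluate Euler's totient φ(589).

589 = 19 × 31.
φ(589) = 589 · (1 − 1/19) · (1 − 1/31)
       = 589 · 540/589 = 540.

540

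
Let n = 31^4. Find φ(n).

φ(923521) = 923521 · (1 − 1/31)
       = 923521 · 30/31 = 893730.

893730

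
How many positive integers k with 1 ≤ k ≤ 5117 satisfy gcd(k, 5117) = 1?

4032

Prime factorization: 5117 = 7 * 17 * 43.
φ(5117) = 5117 · (1 − 1/7) · (1 − 1/17) · (1 − 1/43)
       = 5117 · 4032/5117 = 4032.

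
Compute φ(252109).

252109 = 11 * 13 * 41 * 43.
φ(252109) = 252109 · (1 − 1/11) · (1 − 1/13) · (1 − 1/41) · (1 − 1/43)
       = 252109 · 201600/252109 = 201600.

201600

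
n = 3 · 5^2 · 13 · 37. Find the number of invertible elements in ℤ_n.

17280

φ(36075) = 36075 · (1 − 1/3) · (1 − 1/5) · (1 − 1/13) · (1 − 1/37)
       = 36075 · 3456/7215 = 17280.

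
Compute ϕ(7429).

6336

Factor 7429: 7429 = 17 · 19 · 23.
φ(7429) = 7429 · (1 − 1/17) · (1 − 1/19) · (1 − 1/23)
       = 7429 · 6336/7429 = 6336.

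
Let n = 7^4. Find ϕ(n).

2058

φ(2401) = 2401 · (1 − 1/7)
       = 2401 · 6/7 = 2058.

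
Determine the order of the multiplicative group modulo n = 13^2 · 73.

φ(12337) = 12337 · (1 − 1/13) · (1 − 1/73)
       = 12337 · 864/949 = 11232.

11232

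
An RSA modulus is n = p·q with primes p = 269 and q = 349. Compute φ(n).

φ(269) = 269 − 1 = 268.
φ(349) = 349 − 1 = 348.
Multiply: 268 · 348 = 93264.

93264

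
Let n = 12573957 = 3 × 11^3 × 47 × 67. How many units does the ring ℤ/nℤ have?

φ(3) = 3 − 1 = 2.
φ(11^3) = 11^2·(11−1) = 121·10 = 1210.
φ(47) = 47 − 1 = 46.
φ(67) = 67 − 1 = 66.
Since φ is multiplicative, φ(12573957) = 2 · 1210 · 46 · 66 = 7347120.

7347120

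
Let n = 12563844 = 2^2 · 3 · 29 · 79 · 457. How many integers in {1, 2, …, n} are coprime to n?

φ(12563844) = 12563844 · (1 − 1/2) · (1 − 1/3) · (1 − 1/29) · (1 − 1/79) · (1 − 1/457)
       = 12563844 · 1991808/6281922 = 3983616.

3983616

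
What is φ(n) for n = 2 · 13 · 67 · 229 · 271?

48755520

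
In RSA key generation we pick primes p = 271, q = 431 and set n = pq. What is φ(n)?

116100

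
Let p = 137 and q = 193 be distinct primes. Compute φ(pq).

26112

φ(26441) = 26441 · (1 − 1/137) · (1 − 1/193)
       = 26441 · 26112/26441 = 26112.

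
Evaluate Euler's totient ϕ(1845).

960

First factor: 1845 = 3^2 * 5 * 41.
φ(3^2) = 3^2 − 3^1 = 9 − 3 = 6.
φ(5) = 5 − 1 = 4.
φ(41) = 41 − 1 = 40.
φ(1845) = 6 × 4 × 40 = 960.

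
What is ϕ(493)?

448

493 = 17 × 29.
φ(17) = 17 − 1 = 16.
φ(29) = 29 − 1 = 28.
Multiply: 16 · 28 = 448.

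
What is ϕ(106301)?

Prime factorization: 106301 = 13^2 × 17 × 37.
φ(106301) = 106301 · (1 − 1/13) · (1 − 1/17) · (1 − 1/37)
       = 106301 · 6912/8177 = 89856.

89856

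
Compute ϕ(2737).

2112

Prime factorization: 2737 = 7 × 17 × 23.
φ(7) = 7 − 1 = 6.
φ(17) = 17 − 1 = 16.
φ(23) = 23 − 1 = 22.
Since φ is multiplicative, φ(2737) = 6 · 16 · 22 = 2112.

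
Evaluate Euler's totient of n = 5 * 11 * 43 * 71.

117600

φ(5) = 5 − 1 = 4.
φ(11) = 11 − 1 = 10.
φ(43) = 43 − 1 = 42.
φ(71) = 71 − 1 = 70.
Multiply: 4 · 10 · 42 · 70 = 117600.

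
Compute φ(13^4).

φ(28561) = 28561 · (1 − 1/13)
       = 28561 · 12/13 = 26364.

26364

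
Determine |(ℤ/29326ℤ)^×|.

First factor: 29326 = 2 * 11 * 31 * 43.
φ(29326) = 29326 · (1 − 1/2) · (1 − 1/11) · (1 − 1/31) · (1 − 1/43)
       = 29326 · 12600/29326 = 12600.

12600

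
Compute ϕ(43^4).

3339294

φ(3418801) = 3418801 · (1 − 1/43)
       = 3418801 · 42/43 = 3339294.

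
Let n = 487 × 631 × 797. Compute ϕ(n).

φ(244915709) = 244915709 · (1 − 1/487) · (1 − 1/631) · (1 − 1/797)
       = 244915709 · 243719280/244915709 = 243719280.

243719280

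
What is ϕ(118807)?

101088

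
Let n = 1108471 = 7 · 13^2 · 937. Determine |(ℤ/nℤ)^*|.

876096

φ(1108471) = 1108471 · (1 − 1/7) · (1 − 1/13) · (1 − 1/937)
       = 1108471 · 67392/85267 = 876096.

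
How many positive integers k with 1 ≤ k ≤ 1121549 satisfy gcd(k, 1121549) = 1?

871200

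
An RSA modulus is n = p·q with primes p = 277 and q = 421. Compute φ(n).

φ(pq) = (p−1)(q−1) = 276 · 420 = 115920.

115920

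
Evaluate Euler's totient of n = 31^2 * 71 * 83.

5338200

φ(31^2) = 31^1·(31−1) = 31·30 = 930.
φ(71) = 71 − 1 = 70.
φ(83) = 83 − 1 = 82.
φ(5663173) = 930 × 70 × 82 = 5338200.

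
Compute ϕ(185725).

Prime factorization: 185725 = 5**2 * 17 * 19 * 23.
φ(185725) = 185725 · (1 − 1/5) · (1 − 1/17) · (1 − 1/19) · (1 − 1/23)
       = 185725 · 25344/37145 = 126720.

126720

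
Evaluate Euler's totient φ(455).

288

Factor 455: 455 = 5 * 7 * 13.
φ(5) = 5 − 1 = 4.
φ(7) = 7 − 1 = 6.
φ(13) = 13 − 1 = 12.
Since φ is multiplicative, φ(455) = 4 · 6 · 12 = 288.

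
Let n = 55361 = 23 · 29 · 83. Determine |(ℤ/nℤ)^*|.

50512

φ(55361) = 55361 · (1 − 1/23) · (1 − 1/29) · (1 − 1/83)
       = 55361 · 50512/55361 = 50512.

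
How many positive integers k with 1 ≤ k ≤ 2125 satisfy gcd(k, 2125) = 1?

1600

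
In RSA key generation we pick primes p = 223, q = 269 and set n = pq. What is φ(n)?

φ(n) = (p − 1)(q − 1) = (223−1)(269−1) = 222·268 = 59496.

59496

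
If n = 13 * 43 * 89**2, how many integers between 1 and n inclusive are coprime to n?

3947328

φ(13) = 13 − 1 = 12.
φ(43) = 43 − 1 = 42.
φ(89^2) = 89^1·(89−1) = 89·88 = 7832.
Since φ is multiplicative, φ(4427839) = 12 · 42 · 7832 = 3947328.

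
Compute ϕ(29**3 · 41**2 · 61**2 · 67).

9328738003200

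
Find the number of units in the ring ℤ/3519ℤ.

2112

First factor: 3519 = 3^2 * 17 * 23.
φ(3519) = 3519 · (1 − 1/3) · (1 − 1/17) · (1 − 1/23)
       = 3519 · 704/1173 = 2112.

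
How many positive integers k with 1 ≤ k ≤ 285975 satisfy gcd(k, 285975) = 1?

144000

285975 = 3^2 · 5^2 · 31 · 41.
φ(285975) = 285975 · (1 − 1/3) · (1 − 1/5) · (1 − 1/31) · (1 − 1/41)
       = 285975 · 9600/19065 = 144000.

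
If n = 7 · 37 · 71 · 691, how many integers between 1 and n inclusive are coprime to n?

φ(7) = 7 − 1 = 6.
φ(37) = 37 − 1 = 36.
φ(71) = 71 − 1 = 70.
φ(691) = 691 − 1 = 690.
Multiply: 6 · 36 · 70 · 690 = 10432800.

10432800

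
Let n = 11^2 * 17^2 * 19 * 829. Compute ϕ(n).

445927680

φ(11^2) = 11^2 − 11^1 = 121 − 11 = 110.
φ(17^2) = 17^1·(17−1) = 17·16 = 272.
φ(19) = 19 − 1 = 18.
φ(829) = 829 − 1 = 828.
Multiply: 110 · 272 · 18 · 828 = 445927680.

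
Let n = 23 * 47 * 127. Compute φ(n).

127512

φ(137287) = 137287 · (1 − 1/23) · (1 − 1/47) · (1 − 1/127)
       = 137287 · 127512/137287 = 127512.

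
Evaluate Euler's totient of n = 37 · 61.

2160

φ(37) = 37 − 1 = 36.
φ(61) = 61 − 1 = 60.
Since φ is multiplicative, φ(2257) = 36 · 60 = 2160.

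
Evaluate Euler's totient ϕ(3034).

1440

Prime factorization: 3034 = 2 * 37 * 41.
φ(2) = 2 − 1 = 1.
φ(37) = 37 − 1 = 36.
φ(41) = 41 − 1 = 40.
φ(3034) = 1 × 36 × 40 = 1440.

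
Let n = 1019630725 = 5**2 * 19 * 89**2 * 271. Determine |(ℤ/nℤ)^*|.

φ(5^2) = 5^2 − 5^1 = 25 − 5 = 20.
φ(19) = 19 − 1 = 18.
φ(89^2) = 89^1·(89−1) = 89·88 = 7832.
φ(271) = 271 − 1 = 270.
Since φ is multiplicative, φ(1019630725) = 20 · 18 · 7832 · 270 = 761270400.

761270400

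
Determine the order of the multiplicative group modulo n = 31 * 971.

29100

φ(31) = 31 − 1 = 30.
φ(971) = 971 − 1 = 970.
Multiply: 30 · 970 = 29100.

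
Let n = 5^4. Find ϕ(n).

φ(625) = 625 · (1 − 1/5)
       = 625 · 4/5 = 500.

500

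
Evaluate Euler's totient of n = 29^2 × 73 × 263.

15317568

φ(29^2) = 29^1·(29−1) = 29·28 = 812.
φ(73) = 73 − 1 = 72.
φ(263) = 263 − 1 = 262.
Since φ is multiplicative, φ(16146359) = 812 · 72 · 262 = 15317568.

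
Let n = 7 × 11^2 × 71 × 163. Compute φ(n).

7484400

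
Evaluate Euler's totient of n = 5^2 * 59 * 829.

φ(5^2) = 5^1·(5−1) = 5·4 = 20.
φ(59) = 59 − 1 = 58.
φ(829) = 829 − 1 = 828.
φ(1222775) = 20 × 58 × 828 = 960480.

960480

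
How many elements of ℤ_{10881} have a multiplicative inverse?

First factor: 10881 = 3^3 · 13 · 31.
φ(10881) = 10881 · (1 − 1/3) · (1 − 1/13) · (1 − 1/31)
       = 10881 · 720/1209 = 6480.

6480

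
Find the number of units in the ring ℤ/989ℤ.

Prime factorization: 989 = 23 × 43.
φ(989) = 989 · (1 − 1/23) · (1 − 1/43)
       = 989 · 924/989 = 924.

924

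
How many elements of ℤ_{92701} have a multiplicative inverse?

First factor: 92701 = 7 · 17 · 19 · 41.
φ(92701) = 92701 · (1 − 1/7) · (1 − 1/17) · (1 − 1/19) · (1 − 1/41)
       = 92701 · 69120/92701 = 69120.

69120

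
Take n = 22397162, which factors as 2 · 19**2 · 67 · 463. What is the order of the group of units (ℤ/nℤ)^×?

10428264

φ(22397162) = 22397162 · (1 − 1/2) · (1 − 1/19) · (1 − 1/67) · (1 − 1/463)
       = 22397162 · 548856/1178798 = 10428264.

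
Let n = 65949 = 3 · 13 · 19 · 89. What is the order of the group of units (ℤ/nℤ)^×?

38016

φ(3) = 3 − 1 = 2.
φ(13) = 13 − 1 = 12.
φ(19) = 19 − 1 = 18.
φ(89) = 89 − 1 = 88.
Multiply: 2 · 12 · 18 · 88 = 38016.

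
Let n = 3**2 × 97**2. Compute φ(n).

φ(84681) = 84681 · (1 − 1/3) · (1 − 1/97)
       = 84681 · 192/291 = 55872.

55872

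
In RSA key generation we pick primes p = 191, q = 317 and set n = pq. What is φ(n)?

60040

φ(191) = 191 − 1 = 190.
φ(317) = 317 − 1 = 316.
Since φ is multiplicative, φ(60547) = 190 · 316 = 60040.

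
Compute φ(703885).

419328

Prime factorization: 703885 = 5 · 7^2 · 13^2 · 17.
φ(5) = 5 − 1 = 4.
φ(7^2) = 7^2 − 7^1 = 49 − 7 = 42.
φ(13^2) = 13^1·(13−1) = 13·12 = 156.
φ(17) = 17 − 1 = 16.
Since φ is multiplicative, φ(703885) = 4 · 42 · 156 · 16 = 419328.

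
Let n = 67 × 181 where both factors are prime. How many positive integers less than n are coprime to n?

11880

φ(12127) = 12127 · (1 − 1/67) · (1 − 1/181)
       = 12127 · 11880/12127 = 11880.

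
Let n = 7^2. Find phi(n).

φ(7^2) = 7^2 − 7^1 = 49 − 7 = 42.

42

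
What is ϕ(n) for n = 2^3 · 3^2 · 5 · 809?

77568

φ(2^3) = 2^2·(2−1) = 4·1 = 4.
φ(3^2) = 3^2 − 3^1 = 9 − 3 = 6.
φ(5) = 5 − 1 = 4.
φ(809) = 809 − 1 = 808.
φ(291240) = 4 × 6 × 4 × 808 = 77568.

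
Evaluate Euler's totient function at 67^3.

296274

φ(67^3) = 67^3 − 67^2 = 300763 − 4489 = 296274.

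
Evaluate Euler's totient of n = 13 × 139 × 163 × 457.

φ(134605237) = 134605237 · (1 − 1/13) · (1 − 1/139) · (1 − 1/163) · (1 − 1/457)
       = 134605237 · 122332032/134605237 = 122332032.

122332032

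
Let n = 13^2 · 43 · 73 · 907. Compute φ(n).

φ(481155337) = 481155337 · (1 − 1/13) · (1 − 1/43) · (1 − 1/73) · (1 − 1/907)
       = 481155337 · 32876928/37011949 = 427400064.

427400064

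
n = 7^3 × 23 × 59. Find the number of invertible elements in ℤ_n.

375144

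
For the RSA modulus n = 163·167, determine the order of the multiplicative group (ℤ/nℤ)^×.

For distinct primes, φ(pq) = (p−1)(q−1) = 162 × 166 = 26892.

26892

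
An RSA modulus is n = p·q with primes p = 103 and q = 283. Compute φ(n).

φ(103) = 103 − 1 = 102.
φ(283) = 283 − 1 = 282.
Multiply: 102 · 282 = 28764.

28764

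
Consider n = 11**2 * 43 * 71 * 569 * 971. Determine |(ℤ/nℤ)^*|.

178180464000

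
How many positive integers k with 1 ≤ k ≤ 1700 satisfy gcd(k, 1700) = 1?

640

1700 = 2**2 · 5**2 · 17.
φ(1700) = 1700 · (1 − 1/2) · (1 − 1/5) · (1 − 1/17)
       = 1700 · 64/170 = 640.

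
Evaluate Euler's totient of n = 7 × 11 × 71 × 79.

φ(431893) = 431893 · (1 − 1/7) · (1 − 1/11) · (1 − 1/71) · (1 − 1/79)
       = 431893 · 327600/431893 = 327600.

327600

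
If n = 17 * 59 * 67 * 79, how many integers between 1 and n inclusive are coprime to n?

φ(17) = 17 − 1 = 16.
φ(59) = 59 − 1 = 58.
φ(67) = 67 − 1 = 66.
φ(79) = 79 − 1 = 78.
Since φ is multiplicative, φ(5308879) = 16 · 58 · 66 · 78 = 4777344.

4777344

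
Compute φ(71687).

52920

71687 = 7^3 · 11 · 19.
φ(7^3) = 7^2·(7−1) = 49·6 = 294.
φ(11) = 11 − 1 = 10.
φ(19) = 19 − 1 = 18.
φ(71687) = 294 × 10 × 18 = 52920.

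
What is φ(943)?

880

Prime factorization: 943 = 23 · 41.
φ(943) = 943 · (1 − 1/23) · (1 − 1/41)
       = 943 · 880/943 = 880.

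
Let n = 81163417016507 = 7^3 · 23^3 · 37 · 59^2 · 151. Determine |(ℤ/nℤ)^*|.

63226544673600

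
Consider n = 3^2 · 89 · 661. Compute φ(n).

348480

φ(529461) = 529461 · (1 − 1/3) · (1 − 1/89) · (1 − 1/661)
       = 529461 · 116160/176487 = 348480.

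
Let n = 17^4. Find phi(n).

78608

φ(17^4) = 17^3·(17−1) = 4913·16 = 78608.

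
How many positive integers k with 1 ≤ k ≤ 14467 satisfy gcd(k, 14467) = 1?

12672

Prime factorization: 14467 = 17 * 23 * 37.
φ(14467) = 14467 · (1 − 1/17) · (1 − 1/23) · (1 − 1/37)
       = 14467 · 12672/14467 = 12672.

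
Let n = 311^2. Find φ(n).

96410

φ(96721) = 96721 · (1 − 1/311)
       = 96721 · 310/311 = 96410.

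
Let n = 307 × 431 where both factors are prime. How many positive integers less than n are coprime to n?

131580

For distinct primes, φ(pq) = (p−1)(q−1) = 306 × 430 = 131580.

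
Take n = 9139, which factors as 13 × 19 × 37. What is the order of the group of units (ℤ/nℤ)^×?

7776

φ(13) = 13 − 1 = 12.
φ(19) = 19 − 1 = 18.
φ(37) = 37 − 1 = 36.
Multiply: 12 · 18 · 36 = 7776.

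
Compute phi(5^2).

20

φ(5^2) = 5^1·(5−1) = 5·4 = 20.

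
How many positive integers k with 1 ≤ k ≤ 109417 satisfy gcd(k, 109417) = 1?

109417 = 7^3 · 11 · 29.
φ(7^3) = 7^2·(7−1) = 49·6 = 294.
φ(11) = 11 − 1 = 10.
φ(29) = 29 − 1 = 28.
Since φ is multiplicative, φ(109417) = 294 · 10 · 28 = 82320.

82320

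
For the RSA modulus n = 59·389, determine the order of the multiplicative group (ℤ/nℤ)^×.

For distinct primes, φ(pq) = (p−1)(q−1) = 58 × 388 = 22504.

22504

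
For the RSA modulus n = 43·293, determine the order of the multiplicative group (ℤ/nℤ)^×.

12264

φ(43) = 43 − 1 = 42.
φ(293) = 293 − 1 = 292.
Since φ is multiplicative, φ(12599) = 42 · 292 = 12264.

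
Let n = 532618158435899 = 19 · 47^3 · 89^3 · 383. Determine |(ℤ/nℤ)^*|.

487025948705472

φ(19) = 19 − 1 = 18.
φ(47^3) = 47^3 − 47^2 = 103823 − 2209 = 101614.
φ(89^3) = 89^3 − 89^2 = 704969 − 7921 = 697048.
φ(383) = 383 − 1 = 382.
Since φ is multiplicative, φ(532618158435899) = 18 · 101614 · 697048 · 382 = 487025948705472.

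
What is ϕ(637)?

504

First factor: 637 = 7**2 · 13.
φ(7^2) = 7^2 − 7^1 = 49 − 7 = 42.
φ(13) = 13 − 1 = 12.
φ(637) = 42 × 12 = 504.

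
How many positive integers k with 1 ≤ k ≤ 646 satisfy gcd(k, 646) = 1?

288

646 = 2 · 17 · 19.
φ(646) = 646 · (1 − 1/2) · (1 − 1/17) · (1 − 1/19)
       = 646 · 288/646 = 288.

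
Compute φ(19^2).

342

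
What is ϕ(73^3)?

φ(73^3) = 73^3 − 73^2 = 389017 − 5329 = 383688.

383688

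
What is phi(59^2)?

φ(59^2) = 59^1·(59−1) = 59·58 = 3422.

3422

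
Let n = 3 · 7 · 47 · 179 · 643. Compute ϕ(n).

φ(3) = 3 − 1 = 2.
φ(7) = 7 − 1 = 6.
φ(47) = 47 − 1 = 46.
φ(179) = 179 − 1 = 178.
φ(643) = 643 − 1 = 642.
Since φ is multiplicative, φ(113600739) = 2 · 6 · 46 · 178 · 642 = 63080352.

63080352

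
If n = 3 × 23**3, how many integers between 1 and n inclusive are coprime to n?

φ(36501) = 36501 · (1 − 1/3) · (1 − 1/23)
       = 36501 · 44/69 = 23276.

23276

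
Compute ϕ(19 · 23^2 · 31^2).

φ(9659011) = 9659011 · (1 − 1/19) · (1 − 1/23) · (1 − 1/31)
       = 9659011 · 11880/13547 = 8470440.

8470440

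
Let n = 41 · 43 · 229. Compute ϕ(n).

φ(41) = 41 − 1 = 40.
φ(43) = 43 − 1 = 42.
φ(229) = 229 − 1 = 228.
Since φ is multiplicative, φ(403727) = 40 · 42 · 228 = 383040.

383040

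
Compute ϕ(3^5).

162

φ(243) = 243 · (1 − 1/3)
       = 243 · 2/3 = 162.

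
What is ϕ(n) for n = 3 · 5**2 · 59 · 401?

928000

φ(1774425) = 1774425 · (1 − 1/3) · (1 − 1/5) · (1 − 1/59) · (1 − 1/401)
       = 1774425 · 185600/354885 = 928000.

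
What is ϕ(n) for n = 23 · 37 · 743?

φ(23) = 23 − 1 = 22.
φ(37) = 37 − 1 = 36.
φ(743) = 743 − 1 = 742.
Since φ is multiplicative, φ(632293) = 22 · 36 · 742 = 587664.

587664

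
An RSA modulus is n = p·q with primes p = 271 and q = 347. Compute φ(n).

φ(n) = (p − 1)(q − 1) = (271−1)(347−1) = 270·346 = 93420.

93420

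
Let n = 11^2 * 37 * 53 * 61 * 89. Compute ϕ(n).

φ(1288198549) = 1288198549 · (1 − 1/11) · (1 − 1/37) · (1 − 1/53) · (1 − 1/61) · (1 − 1/89)
       = 1288198549 · 98841600/117108959 = 1087257600.

1087257600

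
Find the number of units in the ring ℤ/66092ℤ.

66092 = 2^2 × 13 × 31 × 41.
φ(66092) = 66092 · (1 − 1/2) · (1 − 1/13) · (1 − 1/31) · (1 − 1/41)
       = 66092 · 14400/33046 = 28800.

28800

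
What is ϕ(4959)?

Factor 4959: 4959 = 3**2 · 19 · 29.
φ(4959) = 4959 · (1 − 1/3) · (1 − 1/19) · (1 − 1/29)
       = 4959 · 1008/1653 = 3024.

3024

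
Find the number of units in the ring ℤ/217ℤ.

First factor: 217 = 7 × 31.
φ(217) = 217 · (1 − 1/7) · (1 − 1/31)
       = 217 · 180/217 = 180.

180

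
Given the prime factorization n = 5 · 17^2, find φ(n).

1088

φ(5) = 5 − 1 = 4.
φ(17^2) = 17^2 − 17^1 = 289 − 17 = 272.
φ(1445) = 4 × 272 = 1088.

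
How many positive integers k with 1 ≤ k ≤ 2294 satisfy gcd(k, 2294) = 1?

1080

2294 = 2 · 31 · 37.
φ(2) = 2 − 1 = 1.
φ(31) = 31 − 1 = 30.
φ(37) = 37 − 1 = 36.
Since φ is multiplicative, φ(2294) = 1 · 30 · 36 = 1080.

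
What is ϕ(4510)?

First factor: 4510 = 2 · 5 · 11 · 41.
φ(4510) = 4510 · (1 − 1/2) · (1 − 1/5) · (1 − 1/11) · (1 − 1/41)
       = 4510 · 1600/4510 = 1600.

1600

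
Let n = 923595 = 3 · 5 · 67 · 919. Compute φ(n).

φ(3) = 3 − 1 = 2.
φ(5) = 5 − 1 = 4.
φ(67) = 67 − 1 = 66.
φ(919) = 919 − 1 = 918.
Multiply: 2 · 4 · 66 · 918 = 484704.

484704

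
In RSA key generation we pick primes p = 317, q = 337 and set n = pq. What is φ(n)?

For distinct primes, φ(pq) = (p−1)(q−1) = 316 × 336 = 106176.

106176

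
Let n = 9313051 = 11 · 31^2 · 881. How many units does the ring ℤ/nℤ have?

8184000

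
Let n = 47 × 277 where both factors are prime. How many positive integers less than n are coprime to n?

12696

φ(pq) = (p−1)(q−1) = 46 · 276 = 12696.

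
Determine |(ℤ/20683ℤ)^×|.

18144

Factor 20683: 20683 = 13 · 37 · 43.
φ(20683) = 20683 · (1 − 1/13) · (1 − 1/37) · (1 − 1/43)
       = 20683 · 18144/20683 = 18144.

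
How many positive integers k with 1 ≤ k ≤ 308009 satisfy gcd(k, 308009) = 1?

308009 = 13 × 19 × 29 × 43.
φ(308009) = 308009 · (1 − 1/13) · (1 − 1/19) · (1 − 1/29) · (1 − 1/43)
       = 308009 · 254016/308009 = 254016.

254016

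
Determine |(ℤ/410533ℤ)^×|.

Prime factorization: 410533 = 17 * 19 * 31 * 41.
φ(17) = 17 − 1 = 16.
φ(19) = 19 − 1 = 18.
φ(31) = 31 − 1 = 30.
φ(41) = 41 − 1 = 40.
Since φ is multiplicative, φ(410533) = 16 · 18 · 30 · 40 = 345600.

345600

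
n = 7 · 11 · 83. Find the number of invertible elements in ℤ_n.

4920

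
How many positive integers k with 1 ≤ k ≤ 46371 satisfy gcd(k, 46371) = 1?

26880

First factor: 46371 = 3 * 13 * 29 * 41.
φ(3) = 3 − 1 = 2.
φ(13) = 13 − 1 = 12.
φ(29) = 29 − 1 = 28.
φ(41) = 41 − 1 = 40.
Since φ is multiplicative, φ(46371) = 2 · 12 · 28 · 40 = 26880.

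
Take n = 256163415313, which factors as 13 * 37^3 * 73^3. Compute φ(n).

φ(256163415313) = 256163415313 · (1 − 1/13) · (1 − 1/37) · (1 − 1/73)
       = 256163415313 · 31104/35113 = 226916152704.

226916152704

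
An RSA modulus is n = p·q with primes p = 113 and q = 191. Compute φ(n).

φ(21583) = 21583 · (1 − 1/113) · (1 − 1/191)
       = 21583 · 21280/21583 = 21280.

21280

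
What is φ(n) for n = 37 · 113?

φ(37) = 37 − 1 = 36.
φ(113) = 113 − 1 = 112.
φ(4181) = 36 × 112 = 4032.

4032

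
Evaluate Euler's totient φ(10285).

7040

Prime factorization: 10285 = 5 × 11^2 × 17.
φ(10285) = 10285 · (1 − 1/5) · (1 − 1/11) · (1 − 1/17)
       = 10285 · 640/935 = 7040.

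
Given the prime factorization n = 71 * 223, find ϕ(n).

15540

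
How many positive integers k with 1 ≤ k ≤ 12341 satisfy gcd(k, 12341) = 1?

12341 = 7 · 41 · 43.
φ(12341) = 12341 · (1 − 1/7) · (1 − 1/41) · (1 − 1/43)
       = 12341 · 10080/12341 = 10080.

10080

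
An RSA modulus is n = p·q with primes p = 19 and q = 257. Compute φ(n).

φ(pq) = (p−1)(q−1) = 18 · 256 = 4608.

4608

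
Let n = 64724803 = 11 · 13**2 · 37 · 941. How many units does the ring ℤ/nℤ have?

φ(64724803) = 64724803 · (1 − 1/11) · (1 − 1/13) · (1 − 1/37) · (1 − 1/941)
       = 64724803 · 4060800/4978831 = 52790400.

52790400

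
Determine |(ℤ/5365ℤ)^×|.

4032

First factor: 5365 = 5 * 29 * 37.
φ(5365) = 5365 · (1 − 1/5) · (1 − 1/29) · (1 − 1/37)
       = 5365 · 4032/5365 = 4032.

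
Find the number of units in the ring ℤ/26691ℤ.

14400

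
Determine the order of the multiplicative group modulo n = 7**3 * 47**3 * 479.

φ(7^3) = 7^3 − 7^2 = 343 − 49 = 294.
φ(47^3) = 47^3 − 47^2 = 103823 − 2209 = 101614.
φ(479) = 479 − 1 = 478.
Multiply: 294 · 101614 · 478 = 14280018648.

14280018648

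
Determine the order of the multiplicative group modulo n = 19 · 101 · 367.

φ(19) = 19 − 1 = 18.
φ(101) = 101 − 1 = 100.
φ(367) = 367 − 1 = 366.
Multiply: 18 · 100 · 366 = 658800.

658800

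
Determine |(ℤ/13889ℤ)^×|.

13889 = 17 · 19 · 43.
φ(17) = 17 − 1 = 16.
φ(19) = 19 − 1 = 18.
φ(43) = 43 − 1 = 42.
Multiply: 16 · 18 · 42 = 12096.

12096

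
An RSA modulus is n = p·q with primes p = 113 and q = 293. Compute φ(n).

32704

φ(pq) = (p−1)(q−1) = 112 · 292 = 32704.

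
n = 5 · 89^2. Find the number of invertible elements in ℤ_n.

φ(39605) = 39605 · (1 − 1/5) · (1 − 1/89)
       = 39605 · 352/445 = 31328.

31328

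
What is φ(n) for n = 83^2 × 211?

φ(1453579) = 1453579 · (1 − 1/83) · (1 − 1/211)
       = 1453579 · 17220/17513 = 1429260.

1429260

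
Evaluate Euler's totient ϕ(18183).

10080

18183 = 3 * 11 * 19 * 29.
φ(18183) = 18183 · (1 − 1/3) · (1 − 1/11) · (1 − 1/19) · (1 − 1/29)
       = 18183 · 10080/18183 = 10080.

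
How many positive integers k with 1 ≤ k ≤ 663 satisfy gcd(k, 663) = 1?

384

First factor: 663 = 3 · 13 · 17.
φ(663) = 663 · (1 − 1/3) · (1 − 1/13) · (1 − 1/17)
       = 663 · 384/663 = 384.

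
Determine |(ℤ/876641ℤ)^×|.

First factor: 876641 = 19 × 29 × 37 × 43.
φ(19) = 19 − 1 = 18.
φ(29) = 29 − 1 = 28.
φ(37) = 37 − 1 = 36.
φ(43) = 43 − 1 = 42.
φ(876641) = 18 × 28 × 36 × 42 = 762048.

762048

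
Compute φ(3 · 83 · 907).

148584

φ(225843) = 225843 · (1 − 1/3) · (1 − 1/83) · (1 − 1/907)
       = 225843 · 148584/225843 = 148584.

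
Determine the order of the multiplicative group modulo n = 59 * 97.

φ(59) = 59 − 1 = 58.
φ(97) = 97 − 1 = 96.
φ(5723) = 58 × 96 = 5568.

5568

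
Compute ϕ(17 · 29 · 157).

φ(17) = 17 − 1 = 16.
φ(29) = 29 − 1 = 28.
φ(157) = 157 − 1 = 156.
Since φ is multiplicative, φ(77401) = 16 · 28 · 156 = 69888.

69888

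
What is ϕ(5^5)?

2500

φ(3125) = 3125 · (1 − 1/5)
       = 3125 · 4/5 = 2500.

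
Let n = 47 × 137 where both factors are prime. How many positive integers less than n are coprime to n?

φ(6439) = 6439 · (1 − 1/47) · (1 − 1/137)
       = 6439 · 6256/6439 = 6256.

6256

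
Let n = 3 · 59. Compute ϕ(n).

116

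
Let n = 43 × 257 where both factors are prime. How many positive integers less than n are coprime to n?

10752

φ(pq) = (p−1)(q−1) = 42 · 256 = 10752.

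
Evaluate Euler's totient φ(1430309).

1430309 = 29 * 31 * 37 * 43.
φ(29) = 29 − 1 = 28.
φ(31) = 31 − 1 = 30.
φ(37) = 37 − 1 = 36.
φ(43) = 43 − 1 = 42.
Since φ is multiplicative, φ(1430309) = 28 · 30 · 36 · 42 = 1270080.

1270080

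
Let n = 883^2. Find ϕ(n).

φ(883^2) = 883^1·(883−1) = 883·882 = 778806.

778806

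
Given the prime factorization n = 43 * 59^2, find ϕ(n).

143724

φ(149683) = 149683 · (1 − 1/43) · (1 − 1/59)
       = 149683 · 2436/2537 = 143724.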